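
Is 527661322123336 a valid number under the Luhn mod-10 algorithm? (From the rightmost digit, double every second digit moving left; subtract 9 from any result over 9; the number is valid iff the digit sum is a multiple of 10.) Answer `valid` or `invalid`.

From the right, keep odd positions and double even positions (subtract 9 from any doubled value over 9):
  doubled (positions 2,4,...): 6 6 2 4 2 3 4 → sum 27
  kept (positions 1,3,...): 6 3 2 2 3 6 7 5 → sum 34
Total = 61.
61 mod 10 = 1, so the number is invalid.

invalid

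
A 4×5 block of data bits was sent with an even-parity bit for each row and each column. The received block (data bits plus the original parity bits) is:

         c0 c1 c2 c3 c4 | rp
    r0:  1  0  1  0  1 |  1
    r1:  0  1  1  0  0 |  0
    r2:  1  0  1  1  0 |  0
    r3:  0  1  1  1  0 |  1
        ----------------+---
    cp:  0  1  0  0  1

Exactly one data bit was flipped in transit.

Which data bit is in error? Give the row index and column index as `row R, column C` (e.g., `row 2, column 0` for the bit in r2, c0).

row 2, column 1

Recompute each row's even parity and compare to rp:
  r0: data parity 1, sent rp 1 → ok
  r1: data parity 0, sent rp 0 → ok
  r2: data parity 1, sent rp 0 → mismatch
  r3: data parity 1, sent rp 1 → ok
Recompute each column's even parity and compare to cp:
  c0: data parity 0, sent cp 0 → ok
  c1: data parity 0, sent cp 1 → mismatch
  c2: data parity 0, sent cp 0 → ok
  c3: data parity 0, sent cp 0 → ok
  c4: data parity 1, sent cp 1 → ok
Exactly one row (r2) and one column (c1) fail → the flipped bit is at their intersection.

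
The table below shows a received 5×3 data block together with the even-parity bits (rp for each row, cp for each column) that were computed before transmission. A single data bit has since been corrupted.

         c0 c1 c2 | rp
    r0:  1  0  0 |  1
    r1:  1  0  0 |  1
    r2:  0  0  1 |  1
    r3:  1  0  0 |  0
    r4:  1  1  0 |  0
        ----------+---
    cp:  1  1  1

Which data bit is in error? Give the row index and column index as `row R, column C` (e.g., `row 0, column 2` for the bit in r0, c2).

row 3, column 0

Recompute each row's even parity and compare to rp:
  r0: data parity 1, sent rp 1 → ok
  r1: data parity 1, sent rp 1 → ok
  r2: data parity 1, sent rp 1 → ok
  r3: data parity 1, sent rp 0 → mismatch
  r4: data parity 0, sent rp 0 → ok
Recompute each column's even parity and compare to cp:
  c0: data parity 0, sent cp 1 → mismatch
  c1: data parity 1, sent cp 1 → ok
  c2: data parity 1, sent cp 1 → ok
Exactly one row (r3) and one column (c0) fail → the flipped bit is at their intersection.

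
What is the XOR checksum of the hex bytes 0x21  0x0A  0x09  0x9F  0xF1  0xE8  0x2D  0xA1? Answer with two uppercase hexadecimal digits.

XOR the bytes together:
  start with 0x21
  0x21 ⊕ 0x0A = 0x2B
  0x2B ⊕ 0x09 = 0x22
  0x22 ⊕ 0x9F = 0xBD
  0xBD ⊕ 0xF1 = 0x4C
  0x4C ⊕ 0xE8 = 0xA4
  0xA4 ⊕ 0x2D = 0x89
  0x89 ⊕ 0xA1 = 0x28

28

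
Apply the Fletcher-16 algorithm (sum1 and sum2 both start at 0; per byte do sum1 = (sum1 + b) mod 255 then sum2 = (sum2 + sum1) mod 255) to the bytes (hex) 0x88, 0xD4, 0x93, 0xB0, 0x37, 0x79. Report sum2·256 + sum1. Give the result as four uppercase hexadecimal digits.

Running sums (mod 255):
  after byte 0 (0x88): sum1=136, sum2=136
  after byte 1 (0xD4): sum1=93, sum2=229
  after byte 2 (0x93): sum1=240, sum2=214
  after byte 3 (0xB0): sum1=161, sum2=120
  after byte 4 (0x37): sum1=216, sum2=81
  after byte 5 (0x79): sum1=82, sum2=163
Checksum = sum2·256 + sum1 = 163·256 + 82 = 41810 = 0xA352.

A352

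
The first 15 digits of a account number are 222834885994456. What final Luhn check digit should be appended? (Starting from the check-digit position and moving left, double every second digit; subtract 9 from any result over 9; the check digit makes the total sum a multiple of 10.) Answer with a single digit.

8

Partial digits right→left: 6 5 4 4 9 9 5 8 8 4 3 8 2 2 2
Double every second digit counting from the check-digit position (so the 1st, 3rd, 5th, ... of the partial from the right).
  doubled (with −9 where >9): 3 8 9 1 7 6 4 4 → sum 42
  kept as-is: 5 4 9 8 4 8 2 → sum 40
Total = 42 + 40 = 82.
Check digit = (10 − (82 mod 10)) mod 10 = 8.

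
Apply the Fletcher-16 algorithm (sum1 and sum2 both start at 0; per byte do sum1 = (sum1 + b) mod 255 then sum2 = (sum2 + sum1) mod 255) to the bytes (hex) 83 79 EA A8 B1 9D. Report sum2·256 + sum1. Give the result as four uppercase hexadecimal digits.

Running sums (mod 255):
  after byte 0 (83): sum1=131, sum2=131
  after byte 1 (79): sum1=252, sum2=128
  after byte 2 (EA): sum1=231, sum2=104
  after byte 3 (A8): sum1=144, sum2=248
  after byte 4 (B1): sum1=66, sum2=59
  after byte 5 (9D): sum1=223, sum2=27
Checksum = sum2·256 + sum1 = 27·256 + 223 = 7135 = 0x1BDF.

1BDF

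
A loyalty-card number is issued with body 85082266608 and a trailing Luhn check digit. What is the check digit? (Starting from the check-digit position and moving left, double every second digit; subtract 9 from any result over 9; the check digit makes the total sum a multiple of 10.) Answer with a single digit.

Partial digits right→left: 8 0 6 6 6 2 2 8 0 5 8
Double every second digit counting from the check-digit position (so the 1st, 3rd, 5th, ... of the partial from the right).
  doubled (with −9 where >9): 7 3 3 4 0 7 → sum 24
  kept as-is: 0 6 2 8 5 → sum 21
Total = 24 + 21 = 45.
Check digit = (10 − (45 mod 10)) mod 10 = 5.

5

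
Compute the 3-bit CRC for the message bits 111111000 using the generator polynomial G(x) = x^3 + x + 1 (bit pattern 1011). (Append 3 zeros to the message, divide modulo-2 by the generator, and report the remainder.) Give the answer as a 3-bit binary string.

Append 3 zeros: 111111000000. Divide by 1011 (XOR where the leading bit is 1):
  pos 0: 1111 XOR 1011 = 0100
  pos 1: 1001 XOR 1011 = 0010
  pos 3: 1010 XOR 1011 = 0001
  pos 6: 1000 XOR 1011 = 0011
  pos 8: 1100 XOR 1011 = 0111
Remainder (last 3 bits) = 111. This is the CRC / FCS.

111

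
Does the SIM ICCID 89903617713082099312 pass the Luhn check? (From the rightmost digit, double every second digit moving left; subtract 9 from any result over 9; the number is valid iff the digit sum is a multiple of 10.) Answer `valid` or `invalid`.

From the right, keep odd positions and double even positions (subtract 9 from any doubled value over 9):
  doubled (positions 2,4,...): 2 9 0 7 6 5 2 6 9 7 → sum 53
  kept (positions 1,3,...): 2 3 9 2 0 1 7 6 0 9 → sum 39
Total = 92.
92 mod 10 = 2, so the number is invalid.

invalid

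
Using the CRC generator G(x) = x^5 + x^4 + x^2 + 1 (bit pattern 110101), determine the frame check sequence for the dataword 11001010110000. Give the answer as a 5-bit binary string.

10100

Append 5 zeros: 1100101011000000000. Divide by 110101 (XOR where the leading bit is 1):
  pos 0: 110010 XOR 110101 = 000111
  pos 3: 111101 XOR 110101 = 001000
  pos 5: 100010 XOR 110101 = 010111
  pos 6: 101110 XOR 110101 = 011011
  pos 7: 110110 XOR 110101 = 000011
  pos 11: 110000 XOR 110101 = 000101
Remainder (last 5 bits) = 10100. This is the CRC / FCS.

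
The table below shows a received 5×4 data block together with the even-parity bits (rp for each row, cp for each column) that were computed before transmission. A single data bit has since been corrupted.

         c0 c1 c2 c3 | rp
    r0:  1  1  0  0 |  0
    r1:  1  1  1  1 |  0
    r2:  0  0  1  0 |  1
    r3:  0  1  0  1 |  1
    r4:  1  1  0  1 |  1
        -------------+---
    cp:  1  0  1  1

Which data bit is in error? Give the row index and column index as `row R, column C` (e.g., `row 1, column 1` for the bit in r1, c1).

row 3, column 2

Recompute each row's even parity and compare to rp:
  r0: data parity 0, sent rp 0 → ok
  r1: data parity 0, sent rp 0 → ok
  r2: data parity 1, sent rp 1 → ok
  r3: data parity 0, sent rp 1 → mismatch
  r4: data parity 1, sent rp 1 → ok
Recompute each column's even parity and compare to cp:
  c0: data parity 1, sent cp 1 → ok
  c1: data parity 0, sent cp 0 → ok
  c2: data parity 0, sent cp 1 → mismatch
  c3: data parity 1, sent cp 1 → ok
Exactly one row (r3) and one column (c2) fail → the flipped bit is at their intersection.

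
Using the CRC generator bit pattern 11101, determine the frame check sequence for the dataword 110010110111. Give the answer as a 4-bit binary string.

Append 4 zeros: 1100101101110000. Divide by 11101 (XOR where the leading bit is 1):
  pos 0: 11001 XOR 11101 = 00100
  pos 2: 10001 XOR 11101 = 01100
  pos 3: 11001 XOR 11101 = 00100
  pos 5: 10001 XOR 11101 = 01100
  pos 6: 11001 XOR 11101 = 00100
  pos 8: 10010 XOR 11101 = 01111
  pos 9: 11110 XOR 11101 = 00011
Remainder (last 4 bits) = 1100. This is the CRC / FCS.

1100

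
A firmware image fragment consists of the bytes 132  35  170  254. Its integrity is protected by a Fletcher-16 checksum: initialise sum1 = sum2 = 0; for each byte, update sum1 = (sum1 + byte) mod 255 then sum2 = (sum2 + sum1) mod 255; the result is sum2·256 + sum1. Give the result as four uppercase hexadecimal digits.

Running sums (mod 255):
  after byte 0 (132): sum1=132, sum2=132
  after byte 1 (35): sum1=167, sum2=44
  after byte 2 (170): sum1=82, sum2=126
  after byte 3 (254): sum1=81, sum2=207
Checksum = sum2·256 + sum1 = 207·256 + 81 = 53073 = 0xCF51.

CF51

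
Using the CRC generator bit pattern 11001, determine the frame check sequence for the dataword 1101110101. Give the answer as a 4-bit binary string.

0010

Append 4 zeros: 11011101010000. Divide by 11001 (XOR where the leading bit is 1):
  pos 0: 11011 XOR 11001 = 00010
  pos 3: 10101 XOR 11001 = 01100
  pos 4: 11000 XOR 11001 = 00001
  pos 8: 11000 XOR 11001 = 00001
Remainder (last 4 bits) = 0010. This is the CRC / FCS.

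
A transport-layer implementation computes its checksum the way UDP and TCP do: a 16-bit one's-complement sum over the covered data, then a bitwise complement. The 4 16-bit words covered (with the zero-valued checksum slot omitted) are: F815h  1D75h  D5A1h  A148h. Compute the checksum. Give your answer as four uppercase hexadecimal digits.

738A

One's-complement addition (fold any carry out of bit 15 back into bit 0):
  0xF815 + 0x1D75 = 0x1158A → wrap carry → 0x158B
  0x158B + 0xD5A1 = 0x0EB2C
  0xEB2C + 0xA148 = 0x18C74 → wrap carry → 0x8C75
One's-complement sum = 0x8C75.
Checksum = ~0x8C75 & 0xFFFF = 0x738A.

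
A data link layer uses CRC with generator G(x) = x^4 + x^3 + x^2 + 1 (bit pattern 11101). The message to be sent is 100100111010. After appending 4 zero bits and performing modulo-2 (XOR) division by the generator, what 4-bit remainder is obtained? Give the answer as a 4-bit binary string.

Append 4 zeros: 1001001110100000. Divide by 11101 (XOR where the leading bit is 1):
  pos 0: 10010 XOR 11101 = 01111
  pos 1: 11110 XOR 11101 = 00011
  pos 4: 11111 XOR 11101 = 00010
  pos 7: 10010 XOR 11101 = 01111
  pos 8: 11110 XOR 11101 = 00011
  pos 11: 11000 XOR 11101 = 00101
Remainder (last 4 bits) = 0101. This is the CRC / FCS.

0101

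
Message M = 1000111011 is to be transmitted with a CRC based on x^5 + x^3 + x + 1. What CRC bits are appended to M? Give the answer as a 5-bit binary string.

Append 5 zeros: 100011101100000. Divide by 101011 (XOR where the leading bit is 1):
  pos 0: 100011 XOR 101011 = 001000
  pos 2: 100010 XOR 101011 = 001001
  pos 4: 100111 XOR 101011 = 001100
  pos 6: 110000 XOR 101011 = 011011
  pos 7: 110110 XOR 101011 = 011101
  pos 8: 111010 XOR 101011 = 010001
  pos 9: 100010 XOR 101011 = 001001
Remainder (last 5 bits) = 01001. This is the CRC / FCS.

01001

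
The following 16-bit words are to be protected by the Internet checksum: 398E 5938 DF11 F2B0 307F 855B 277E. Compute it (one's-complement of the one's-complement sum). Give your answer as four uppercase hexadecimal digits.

One's-complement addition (fold any carry out of bit 15 back into bit 0):
  0x398E + 0x5938 = 0x092C6
  0x92C6 + 0xDF11 = 0x171D7 → wrap carry → 0x71D8
  0x71D8 + 0xF2B0 = 0x16488 → wrap carry → 0x6489
  0x6489 + 0x307F = 0x09508
  0x9508 + 0x855B = 0x11A63 → wrap carry → 0x1A64
  0x1A64 + 0x277E = 0x041E2
One's-complement sum = 0x41E2.
Checksum = ~0x41E2 & 0xFFFF = 0xBE1D.

BE1D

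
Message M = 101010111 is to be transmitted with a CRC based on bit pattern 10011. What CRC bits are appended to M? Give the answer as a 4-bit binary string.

Append 4 zeros: 1010101110000. Divide by 10011 (XOR where the leading bit is 1):
  pos 0: 10101 XOR 10011 = 00110
  pos 2: 11001 XOR 10011 = 01010
  pos 3: 10101 XOR 10011 = 00110
  pos 5: 11010 XOR 10011 = 01001
  pos 6: 10010 XOR 10011 = 00001
Remainder (last 4 bits) = 0100. This is the CRC / FCS.

0100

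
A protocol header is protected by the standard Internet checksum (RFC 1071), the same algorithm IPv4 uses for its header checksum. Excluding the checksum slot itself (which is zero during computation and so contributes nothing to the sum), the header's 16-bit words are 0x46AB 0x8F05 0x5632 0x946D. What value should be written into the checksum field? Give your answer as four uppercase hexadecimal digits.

One's-complement addition (fold any carry out of bit 15 back into bit 0):
  0x46AB + 0x8F05 = 0x0D5B0
  0xD5B0 + 0x5632 = 0x12BE2 → wrap carry → 0x2BE3
  0x2BE3 + 0x946D = 0x0C050
One's-complement sum = 0xC050.
Checksum = ~0xC050 & 0xFFFF = 0x3FAF.

3FAF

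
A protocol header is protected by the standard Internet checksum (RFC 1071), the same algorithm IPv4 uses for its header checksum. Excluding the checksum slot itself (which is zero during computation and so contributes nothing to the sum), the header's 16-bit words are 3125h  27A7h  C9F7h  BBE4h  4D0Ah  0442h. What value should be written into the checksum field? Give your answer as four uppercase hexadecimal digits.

One's-complement addition (fold any carry out of bit 15 back into bit 0):
  0x3125 + 0x27A7 = 0x058CC
  0x58CC + 0xC9F7 = 0x122C3 → wrap carry → 0x22C4
  0x22C4 + 0xBBE4 = 0x0DEA8
  0xDEA8 + 0x4D0A = 0x12BB2 → wrap carry → 0x2BB3
  0x2BB3 + 0x0442 = 0x02FF5
One's-complement sum = 0x2FF5.
Checksum = ~0x2FF5 & 0xFFFF = 0xD00A.

D00A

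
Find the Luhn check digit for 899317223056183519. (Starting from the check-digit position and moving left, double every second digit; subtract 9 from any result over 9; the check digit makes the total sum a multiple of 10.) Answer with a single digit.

3

Partial digits right→left: 9 1 5 3 8 1 6 5 0 3 2 2 7 1 3 9 9 8
Double every second digit counting from the check-digit position (so the 1st, 3rd, 5th, ... of the partial from the right).
  doubled (with −9 where >9): 9 1 7 3 0 4 5 6 9 → sum 44
  kept as-is: 1 3 1 5 3 2 1 9 8 → sum 33
Total = 44 + 33 = 77.
Check digit = (10 − (77 mod 10)) mod 10 = 3.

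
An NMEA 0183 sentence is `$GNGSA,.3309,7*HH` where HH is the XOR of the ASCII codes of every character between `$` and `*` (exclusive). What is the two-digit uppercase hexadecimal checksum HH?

4C

XOR the ASCII codes of the payload characters:
  'G' = 0x47 → acc = 0x47
  'N' = 0x4E → acc = 0x09
  'G' = 0x47 → acc = 0x4E
  'S' = 0x53 → acc = 0x1D
  'A' = 0x41 → acc = 0x5C
  ',' = 0x2C → acc = 0x70
  '.' = 0x2E → acc = 0x5E
  '3' = 0x33 → acc = 0x6D
  '3' = 0x33 → acc = 0x5E
  '0' = 0x30 → acc = 0x6E
  '9' = 0x39 → acc = 0x57
  ',' = 0x2C → acc = 0x7B
  '7' = 0x37 → acc = 0x4C
Checksum = 0x4C.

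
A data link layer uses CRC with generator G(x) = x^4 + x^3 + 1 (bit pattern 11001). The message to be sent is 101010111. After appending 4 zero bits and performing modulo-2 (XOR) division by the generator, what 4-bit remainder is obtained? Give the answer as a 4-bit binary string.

1010

Append 4 zeros: 1010101110000. Divide by 11001 (XOR where the leading bit is 1):
  pos 0: 10101 XOR 11001 = 01100
  pos 1: 11000 XOR 11001 = 00001
  pos 5: 11110 XOR 11001 = 00111
  pos 7: 11100 XOR 11001 = 00101
Remainder (last 4 bits) = 1010. This is the CRC / FCS.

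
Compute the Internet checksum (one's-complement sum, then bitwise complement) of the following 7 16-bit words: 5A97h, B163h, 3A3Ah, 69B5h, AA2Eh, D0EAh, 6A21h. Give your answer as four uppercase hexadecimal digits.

6ADA

One's-complement addition (fold any carry out of bit 15 back into bit 0):
  0x5A97 + 0xB163 = 0x10BFA → wrap carry → 0x0BFB
  0x0BFB + 0x3A3A = 0x04635
  0x4635 + 0x69B5 = 0x0AFEA
  0xAFEA + 0xAA2E = 0x15A18 → wrap carry → 0x5A19
  0x5A19 + 0xD0EA = 0x12B03 → wrap carry → 0x2B04
  0x2B04 + 0x6A21 = 0x09525
One's-complement sum = 0x9525.
Checksum = ~0x9525 & 0xFFFF = 0x6ADA.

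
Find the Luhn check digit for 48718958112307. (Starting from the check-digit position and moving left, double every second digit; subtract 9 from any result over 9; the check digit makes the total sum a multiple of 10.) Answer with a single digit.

5

Partial digits right→left: 7 0 3 2 1 1 8 5 9 8 1 7 8 4
Double every second digit counting from the check-digit position (so the 1st, 3rd, 5th, ... of the partial from the right).
  doubled (with −9 where >9): 5 6 2 7 9 2 7 → sum 38
  kept as-is: 0 2 1 5 8 7 4 → sum 27
Total = 38 + 27 = 65.
Check digit = (10 − (65 mod 10)) mod 10 = 5.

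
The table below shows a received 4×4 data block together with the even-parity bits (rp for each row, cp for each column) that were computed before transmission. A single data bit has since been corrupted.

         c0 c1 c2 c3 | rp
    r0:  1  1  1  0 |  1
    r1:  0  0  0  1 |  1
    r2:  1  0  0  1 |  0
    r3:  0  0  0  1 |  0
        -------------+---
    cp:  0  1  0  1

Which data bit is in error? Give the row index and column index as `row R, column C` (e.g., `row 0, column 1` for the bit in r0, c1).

row 3, column 2

Recompute each row's even parity and compare to rp:
  r0: data parity 1, sent rp 1 → ok
  r1: data parity 1, sent rp 1 → ok
  r2: data parity 0, sent rp 0 → ok
  r3: data parity 1, sent rp 0 → mismatch
Recompute each column's even parity and compare to cp:
  c0: data parity 0, sent cp 0 → ok
  c1: data parity 1, sent cp 1 → ok
  c2: data parity 1, sent cp 0 → mismatch
  c3: data parity 1, sent cp 1 → ok
Exactly one row (r3) and one column (c2) fail → the flipped bit is at their intersection.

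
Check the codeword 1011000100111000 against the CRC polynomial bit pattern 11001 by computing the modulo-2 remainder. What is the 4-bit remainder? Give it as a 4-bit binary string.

Modulo-2 division of 1011000100111000 by 11001:
  pos 0: 10110 XOR 11001 = 01111
  pos 1: 11110 XOR 11001 = 00111
  pos 3: 11101 XOR 11001 = 00100
  pos 5: 10000 XOR 11001 = 01001
  pos 6: 10011 XOR 11001 = 01010
  pos 7: 10101 XOR 11001 = 01100
  pos 8: 11001 XOR 11001 = 00000
Remainder = 0000 (zero — the frame passes the CRC check).

0000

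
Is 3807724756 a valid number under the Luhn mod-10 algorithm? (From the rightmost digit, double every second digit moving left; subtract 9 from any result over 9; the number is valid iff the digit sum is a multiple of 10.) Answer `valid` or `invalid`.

From the right, keep odd positions and double even positions (subtract 9 from any doubled value over 9):
  doubled (positions 2,4,...): 1 8 5 0 6 → sum 20
  kept (positions 1,3,...): 6 7 2 7 8 → sum 30
Total = 50.
50 mod 10 = 0, so the number is valid.

valid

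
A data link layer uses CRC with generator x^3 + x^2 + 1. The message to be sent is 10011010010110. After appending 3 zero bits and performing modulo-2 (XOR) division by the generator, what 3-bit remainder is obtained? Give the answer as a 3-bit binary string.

Append 3 zeros: 10011010010110000. Divide by 1101 (XOR where the leading bit is 1):
  pos 0: 1001 XOR 1101 = 0100
  pos 1: 1001 XOR 1101 = 0100
  pos 2: 1000 XOR 1101 = 0101
  pos 3: 1011 XOR 1101 = 0110
  pos 4: 1100 XOR 1101 = 0001
  pos 7: 1010 XOR 1101 = 0111
  pos 8: 1111 XOR 1101 = 0010
  pos 10: 1010 XOR 1101 = 0111
  pos 11: 1110 XOR 1101 = 0011
  pos 13: 1100 XOR 1101 = 0001
Remainder (last 3 bits) = 001. This is the CRC / FCS.

001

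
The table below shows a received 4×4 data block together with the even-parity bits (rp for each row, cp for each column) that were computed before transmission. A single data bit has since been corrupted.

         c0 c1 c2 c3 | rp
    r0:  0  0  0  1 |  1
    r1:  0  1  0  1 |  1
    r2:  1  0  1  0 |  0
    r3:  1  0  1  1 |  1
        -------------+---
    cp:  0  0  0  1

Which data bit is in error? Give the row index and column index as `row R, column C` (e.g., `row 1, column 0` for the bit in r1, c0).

Recompute each row's even parity and compare to rp:
  r0: data parity 1, sent rp 1 → ok
  r1: data parity 0, sent rp 1 → mismatch
  r2: data parity 0, sent rp 0 → ok
  r3: data parity 1, sent rp 1 → ok
Recompute each column's even parity and compare to cp:
  c0: data parity 0, sent cp 0 → ok
  c1: data parity 1, sent cp 0 → mismatch
  c2: data parity 0, sent cp 0 → ok
  c3: data parity 1, sent cp 1 → ok
Exactly one row (r1) and one column (c1) fail → the flipped bit is at their intersection.

row 1, column 1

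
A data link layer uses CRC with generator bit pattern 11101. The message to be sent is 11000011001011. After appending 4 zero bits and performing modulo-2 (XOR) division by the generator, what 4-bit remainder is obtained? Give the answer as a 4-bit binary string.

0010

Append 4 zeros: 110000110010110000. Divide by 11101 (XOR where the leading bit is 1):
  pos 0: 11000 XOR 11101 = 00101
  pos 2: 10101 XOR 11101 = 01000
  pos 3: 10001 XOR 11101 = 01100
  pos 4: 11000 XOR 11101 = 00101
  pos 6: 10101 XOR 11101 = 01000
  pos 7: 10000 XOR 11101 = 01101
  pos 8: 11011 XOR 11101 = 00110
  pos 10: 11010 XOR 11101 = 00111
  pos 12: 11100 XOR 11101 = 00001
Remainder (last 4 bits) = 0010. This is the CRC / FCS.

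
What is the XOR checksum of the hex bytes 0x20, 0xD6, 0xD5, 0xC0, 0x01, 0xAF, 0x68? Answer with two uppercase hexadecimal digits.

25

XOR the bytes together:
  start with 0x20
  0x20 ⊕ 0xD6 = 0xF6
  0xF6 ⊕ 0xD5 = 0x23
  0x23 ⊕ 0xC0 = 0xE3
  0xE3 ⊕ 0x01 = 0xE2
  0xE2 ⊕ 0xAF = 0x4D
  0x4D ⊕ 0x68 = 0x25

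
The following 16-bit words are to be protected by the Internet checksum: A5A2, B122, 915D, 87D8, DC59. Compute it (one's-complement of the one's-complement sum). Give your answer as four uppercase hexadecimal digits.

One's-complement addition (fold any carry out of bit 15 back into bit 0):
  0xA5A2 + 0xB122 = 0x156C4 → wrap carry → 0x56C5
  0x56C5 + 0x915D = 0x0E822
  0xE822 + 0x87D8 = 0x16FFA → wrap carry → 0x6FFB
  0x6FFB + 0xDC59 = 0x14C54 → wrap carry → 0x4C55
One's-complement sum = 0x4C55.
Checksum = ~0x4C55 & 0xFFFF = 0xB3AA.

B3AA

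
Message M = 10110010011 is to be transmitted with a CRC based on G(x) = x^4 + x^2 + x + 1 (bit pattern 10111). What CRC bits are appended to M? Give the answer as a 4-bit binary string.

0011

Append 4 zeros: 101100100110000. Divide by 10111 (XOR where the leading bit is 1):
  pos 0: 10110 XOR 10111 = 00001
  pos 4: 10100 XOR 10111 = 00011
  pos 7: 11110 XOR 10111 = 01001
  pos 8: 10010 XOR 10111 = 00101
  pos 10: 10100 XOR 10111 = 00011
Remainder (last 4 bits) = 0011. This is the CRC / FCS.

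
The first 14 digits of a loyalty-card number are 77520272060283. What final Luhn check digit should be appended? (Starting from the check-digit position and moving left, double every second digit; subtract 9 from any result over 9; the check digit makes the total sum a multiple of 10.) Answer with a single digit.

3

Partial digits right→left: 3 8 2 0 6 0 2 7 2 0 2 5 7 7
Double every second digit counting from the check-digit position (so the 1st, 3rd, 5th, ... of the partial from the right).
  doubled (with −9 where >9): 6 4 3 4 4 4 5 → sum 30
  kept as-is: 8 0 0 7 0 5 7 → sum 27
Total = 30 + 27 = 57.
Check digit = (10 − (57 mod 10)) mod 10 = 3.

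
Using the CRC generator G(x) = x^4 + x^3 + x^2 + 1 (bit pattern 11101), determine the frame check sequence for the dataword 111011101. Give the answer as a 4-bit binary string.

0010

Append 4 zeros: 1110111010000. Divide by 11101 (XOR where the leading bit is 1):
  pos 0: 11101 XOR 11101 = 00000
  pos 5: 11010 XOR 11101 = 00111
  pos 7: 11100 XOR 11101 = 00001
Remainder (last 4 bits) = 0010. This is the CRC / FCS.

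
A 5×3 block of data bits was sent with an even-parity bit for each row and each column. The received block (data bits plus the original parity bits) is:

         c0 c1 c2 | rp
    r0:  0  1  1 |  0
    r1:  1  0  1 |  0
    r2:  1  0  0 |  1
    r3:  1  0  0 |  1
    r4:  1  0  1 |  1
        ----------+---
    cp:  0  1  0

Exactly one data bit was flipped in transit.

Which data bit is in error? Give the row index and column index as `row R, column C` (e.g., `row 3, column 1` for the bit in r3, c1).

Recompute each row's even parity and compare to rp:
  r0: data parity 0, sent rp 0 → ok
  r1: data parity 0, sent rp 0 → ok
  r2: data parity 1, sent rp 1 → ok
  r3: data parity 1, sent rp 1 → ok
  r4: data parity 0, sent rp 1 → mismatch
Recompute each column's even parity and compare to cp:
  c0: data parity 0, sent cp 0 → ok
  c1: data parity 1, sent cp 1 → ok
  c2: data parity 1, sent cp 0 → mismatch
Exactly one row (r4) and one column (c2) fail → the flipped bit is at their intersection.

row 4, column 2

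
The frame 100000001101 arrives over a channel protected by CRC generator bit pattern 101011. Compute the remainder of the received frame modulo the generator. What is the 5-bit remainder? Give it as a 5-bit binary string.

00000

Modulo-2 division of 100000001101 by 101011:
  pos 0: 100000 XOR 101011 = 001011
  pos 2: 101100 XOR 101011 = 000111
  pos 5: 111110 XOR 101011 = 010101
  pos 6: 101011 XOR 101011 = 000000
Remainder = 00000 (zero — the frame passes the CRC check).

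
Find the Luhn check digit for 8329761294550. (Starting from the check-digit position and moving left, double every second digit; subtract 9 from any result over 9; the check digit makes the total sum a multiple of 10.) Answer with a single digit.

3

Partial digits right→left: 0 5 5 4 9 2 1 6 7 9 2 3 8
Double every second digit counting from the check-digit position (so the 1st, 3rd, 5th, ... of the partial from the right).
  doubled (with −9 where >9): 0 1 9 2 5 4 7 → sum 28
  kept as-is: 5 4 2 6 9 3 → sum 29
Total = 28 + 29 = 57.
Check digit = (10 − (57 mod 10)) mod 10 = 3.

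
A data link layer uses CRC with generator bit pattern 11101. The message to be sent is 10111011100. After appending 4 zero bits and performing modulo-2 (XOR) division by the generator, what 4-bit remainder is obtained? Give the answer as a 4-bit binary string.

1110

Append 4 zeros: 101110111000000. Divide by 11101 (XOR where the leading bit is 1):
  pos 0: 10111 XOR 11101 = 01010
  pos 1: 10100 XOR 11101 = 01001
  pos 2: 10011 XOR 11101 = 01110
  pos 3: 11101 XOR 11101 = 00000
  pos 8: 10000 XOR 11101 = 01101
  pos 9: 11010 XOR 11101 = 00111
Remainder (last 4 bits) = 1110. This is the CRC / FCS.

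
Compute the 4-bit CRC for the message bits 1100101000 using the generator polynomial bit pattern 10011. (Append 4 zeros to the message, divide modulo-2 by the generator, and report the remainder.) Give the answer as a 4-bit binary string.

Append 4 zeros: 11001010000000. Divide by 10011 (XOR where the leading bit is 1):
  pos 0: 11001 XOR 10011 = 01010
  pos 1: 10100 XOR 10011 = 00111
  pos 3: 11110 XOR 10011 = 01101
  pos 4: 11010 XOR 10011 = 01001
  pos 5: 10010 XOR 10011 = 00001
  pos 9: 10000 XOR 10011 = 00011
Remainder (last 4 bits) = 0011. This is the CRC / FCS.

0011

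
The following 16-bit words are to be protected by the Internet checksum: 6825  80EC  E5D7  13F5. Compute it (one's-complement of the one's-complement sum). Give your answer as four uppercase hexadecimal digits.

One's-complement addition (fold any carry out of bit 15 back into bit 0):
  0x6825 + 0x80EC = 0x0E911
  0xE911 + 0xE5D7 = 0x1CEE8 → wrap carry → 0xCEE9
  0xCEE9 + 0x13F5 = 0x0E2DE
One's-complement sum = 0xE2DE.
Checksum = ~0xE2DE & 0xFFFF = 0x1D21.

1D21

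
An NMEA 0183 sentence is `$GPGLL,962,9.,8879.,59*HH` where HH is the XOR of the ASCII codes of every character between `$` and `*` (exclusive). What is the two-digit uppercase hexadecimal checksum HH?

XOR the ASCII codes of the payload characters:
  'G' = 0x47 → acc = 0x47
  'P' = 0x50 → acc = 0x17
  'G' = 0x47 → acc = 0x50
  'L' = 0x4C → acc = 0x1C
  'L' = 0x4C → acc = 0x50
  ',' = 0x2C → acc = 0x7C
  '9' = 0x39 → acc = 0x45
  '6' = 0x36 → acc = 0x73
  '2' = 0x32 → acc = 0x41
  ',' = 0x2C → acc = 0x6D
  '9' = 0x39 → acc = 0x54
  '.' = 0x2E → acc = 0x7A
  ',' = 0x2C → acc = 0x56
  '8' = 0x38 → acc = 0x6E
  '8' = 0x38 → acc = 0x56
  '7' = 0x37 → acc = 0x61
  '9' = 0x39 → acc = 0x58
  '.' = 0x2E → acc = 0x76
  ',' = 0x2C → acc = 0x5A
  '5' = 0x35 → acc = 0x6F
  '9' = 0x39 → acc = 0x56
Checksum = 0x56.

56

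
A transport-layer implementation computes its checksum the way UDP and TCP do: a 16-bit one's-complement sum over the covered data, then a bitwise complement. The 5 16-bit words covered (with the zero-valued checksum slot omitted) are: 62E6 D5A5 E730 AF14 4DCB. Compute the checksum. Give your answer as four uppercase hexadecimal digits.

One's-complement addition (fold any carry out of bit 15 back into bit 0):
  0x62E6 + 0xD5A5 = 0x1388B → wrap carry → 0x388C
  0x388C + 0xE730 = 0x11FBC → wrap carry → 0x1FBD
  0x1FBD + 0xAF14 = 0x0CED1
  0xCED1 + 0x4DCB = 0x11C9C → wrap carry → 0x1C9D
One's-complement sum = 0x1C9D.
Checksum = ~0x1C9D & 0xFFFF = 0xE362.

E362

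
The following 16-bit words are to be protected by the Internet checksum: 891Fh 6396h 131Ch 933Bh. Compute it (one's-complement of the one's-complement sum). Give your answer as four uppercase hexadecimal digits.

One's-complement addition (fold any carry out of bit 15 back into bit 0):
  0x891F + 0x6396 = 0x0ECB5
  0xECB5 + 0x131C = 0x0FFD1
  0xFFD1 + 0x933B = 0x1930C → wrap carry → 0x930D
One's-complement sum = 0x930D.
Checksum = ~0x930D & 0xFFFF = 0x6CF2.

6CF2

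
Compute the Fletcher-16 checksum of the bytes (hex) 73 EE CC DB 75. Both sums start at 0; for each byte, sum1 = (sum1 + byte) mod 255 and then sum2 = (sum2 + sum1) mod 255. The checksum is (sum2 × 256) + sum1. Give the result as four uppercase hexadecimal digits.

Running sums (mod 255):
  after byte 0 (73): sum1=115, sum2=115
  after byte 1 (EE): sum1=98, sum2=213
  after byte 2 (CC): sum1=47, sum2=5
  after byte 3 (DB): sum1=11, sum2=16
  after byte 4 (75): sum1=128, sum2=144
Checksum = sum2·256 + sum1 = 144·256 + 128 = 36992 = 0x9080.

9080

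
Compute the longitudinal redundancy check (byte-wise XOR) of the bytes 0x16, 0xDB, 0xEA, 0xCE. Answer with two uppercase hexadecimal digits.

E9

XOR the bytes together:
  start with 0x16
  0x16 ⊕ 0xDB = 0xCD
  0xCD ⊕ 0xEA = 0x27
  0x27 ⊕ 0xCE = 0xE9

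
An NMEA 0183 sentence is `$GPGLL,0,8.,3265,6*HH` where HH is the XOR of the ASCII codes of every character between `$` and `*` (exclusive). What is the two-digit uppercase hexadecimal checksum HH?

42

XOR the ASCII codes of the payload characters:
  'G' = 0x47 → acc = 0x47
  'P' = 0x50 → acc = 0x17
  'G' = 0x47 → acc = 0x50
  'L' = 0x4C → acc = 0x1C
  'L' = 0x4C → acc = 0x50
  ',' = 0x2C → acc = 0x7C
  '0' = 0x30 → acc = 0x4C
  ',' = 0x2C → acc = 0x60
  '8' = 0x38 → acc = 0x58
  '.' = 0x2E → acc = 0x76
  ',' = 0x2C → acc = 0x5A
  '3' = 0x33 → acc = 0x69
  '2' = 0x32 → acc = 0x5B
  '6' = 0x36 → acc = 0x6D
  '5' = 0x35 → acc = 0x58
  ',' = 0x2C → acc = 0x74
  '6' = 0x36 → acc = 0x42
Checksum = 0x42.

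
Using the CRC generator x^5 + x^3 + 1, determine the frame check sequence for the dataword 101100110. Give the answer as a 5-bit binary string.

Append 5 zeros: 10110011000000. Divide by 101001 (XOR where the leading bit is 1):
  pos 0: 101100 XOR 101001 = 000101
  pos 3: 101110 XOR 101001 = 000111
  pos 6: 111000 XOR 101001 = 010001
  pos 7: 100010 XOR 101001 = 001011
Remainder (last 5 bits) = 10110. This is the CRC / FCS.

10110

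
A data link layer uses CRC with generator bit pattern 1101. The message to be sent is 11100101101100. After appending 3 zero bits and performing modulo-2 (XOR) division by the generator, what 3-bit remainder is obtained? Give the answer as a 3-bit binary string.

011

Append 3 zeros: 11100101101100000. Divide by 1101 (XOR where the leading bit is 1):
  pos 0: 1110 XOR 1101 = 0011
  pos 2: 1101 XOR 1101 = 0000
  pos 7: 1101 XOR 1101 = 0000
  pos 11: 1000 XOR 1101 = 0101
  pos 12: 1010 XOR 1101 = 0111
  pos 13: 1110 XOR 1101 = 0011
Remainder (last 3 bits) = 011. This is the CRC / FCS.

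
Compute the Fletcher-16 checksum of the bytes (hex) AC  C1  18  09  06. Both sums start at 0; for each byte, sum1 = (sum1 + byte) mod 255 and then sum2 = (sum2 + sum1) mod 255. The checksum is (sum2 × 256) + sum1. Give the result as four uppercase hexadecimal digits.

C695

Running sums (mod 255):
  after byte 0 (AC): sum1=172, sum2=172
  after byte 1 (C1): sum1=110, sum2=27
  after byte 2 (18): sum1=134, sum2=161
  after byte 3 (09): sum1=143, sum2=49
  after byte 4 (06): sum1=149, sum2=198
Checksum = sum2·256 + sum1 = 198·256 + 149 = 50837 = 0xC695.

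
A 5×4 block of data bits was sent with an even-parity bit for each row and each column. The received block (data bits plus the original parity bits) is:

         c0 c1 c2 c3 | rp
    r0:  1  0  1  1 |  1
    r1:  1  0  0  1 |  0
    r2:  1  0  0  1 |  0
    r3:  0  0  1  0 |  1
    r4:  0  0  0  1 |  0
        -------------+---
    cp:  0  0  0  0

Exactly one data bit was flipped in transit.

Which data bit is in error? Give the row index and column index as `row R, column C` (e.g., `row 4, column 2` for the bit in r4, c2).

row 4, column 0

Recompute each row's even parity and compare to rp:
  r0: data parity 1, sent rp 1 → ok
  r1: data parity 0, sent rp 0 → ok
  r2: data parity 0, sent rp 0 → ok
  r3: data parity 1, sent rp 1 → ok
  r4: data parity 1, sent rp 0 → mismatch
Recompute each column's even parity and compare to cp:
  c0: data parity 1, sent cp 0 → mismatch
  c1: data parity 0, sent cp 0 → ok
  c2: data parity 0, sent cp 0 → ok
  c3: data parity 0, sent cp 0 → ok
Exactly one row (r4) and one column (c0) fail → the flipped bit is at their intersection.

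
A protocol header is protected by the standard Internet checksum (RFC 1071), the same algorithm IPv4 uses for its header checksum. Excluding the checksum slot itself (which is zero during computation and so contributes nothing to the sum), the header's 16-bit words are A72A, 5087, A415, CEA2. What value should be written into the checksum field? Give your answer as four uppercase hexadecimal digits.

9595

One's-complement addition (fold any carry out of bit 15 back into bit 0):
  0xA72A + 0x5087 = 0x0F7B1
  0xF7B1 + 0xA415 = 0x19BC6 → wrap carry → 0x9BC7
  0x9BC7 + 0xCEA2 = 0x16A69 → wrap carry → 0x6A6A
One's-complement sum = 0x6A6A.
Checksum = ~0x6A6A & 0xFFFF = 0x9595.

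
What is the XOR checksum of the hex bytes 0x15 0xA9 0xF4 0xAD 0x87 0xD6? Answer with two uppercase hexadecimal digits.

B4

XOR the bytes together:
  start with 0x15
  0x15 ⊕ 0xA9 = 0xBC
  0xBC ⊕ 0xF4 = 0x48
  0x48 ⊕ 0xAD = 0xE5
  0xE5 ⊕ 0x87 = 0x62
  0x62 ⊕ 0xD6 = 0xB4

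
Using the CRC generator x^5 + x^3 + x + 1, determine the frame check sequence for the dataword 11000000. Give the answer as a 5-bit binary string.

10111

Append 5 zeros: 1100000000000. Divide by 101011 (XOR where the leading bit is 1):
  pos 0: 110000 XOR 101011 = 011011
  pos 1: 110110 XOR 101011 = 011101
  pos 2: 111010 XOR 101011 = 010001
  pos 3: 100010 XOR 101011 = 001001
  pos 5: 100100 XOR 101011 = 001111
  pos 7: 111100 XOR 101011 = 010111
Remainder (last 5 bits) = 10111. This is the CRC / FCS.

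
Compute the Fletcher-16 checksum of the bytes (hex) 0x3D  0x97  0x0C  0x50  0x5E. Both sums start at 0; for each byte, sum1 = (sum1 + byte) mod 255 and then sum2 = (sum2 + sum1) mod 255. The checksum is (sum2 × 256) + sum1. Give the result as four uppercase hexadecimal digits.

B38F

Running sums (mod 255):
  after byte 0 (0x3D): sum1=61, sum2=61
  after byte 1 (0x97): sum1=212, sum2=18
  after byte 2 (0x0C): sum1=224, sum2=242
  after byte 3 (0x50): sum1=49, sum2=36
  after byte 4 (0x5E): sum1=143, sum2=179
Checksum = sum2·256 + sum1 = 179·256 + 143 = 45967 = 0xB38F.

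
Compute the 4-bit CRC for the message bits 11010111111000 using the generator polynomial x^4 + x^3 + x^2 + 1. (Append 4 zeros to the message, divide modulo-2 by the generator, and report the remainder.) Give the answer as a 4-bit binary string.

1000

Append 4 zeros: 110101111110000000. Divide by 11101 (XOR where the leading bit is 1):
  pos 0: 11010 XOR 11101 = 00111
  pos 2: 11111 XOR 11101 = 00010
  pos 5: 10111 XOR 11101 = 01010
  pos 6: 10101 XOR 11101 = 01000
  pos 7: 10000 XOR 11101 = 01101
  pos 8: 11010 XOR 11101 = 00111
  pos 10: 11100 XOR 11101 = 00001
Remainder (last 4 bits) = 1000. This is the CRC / FCS.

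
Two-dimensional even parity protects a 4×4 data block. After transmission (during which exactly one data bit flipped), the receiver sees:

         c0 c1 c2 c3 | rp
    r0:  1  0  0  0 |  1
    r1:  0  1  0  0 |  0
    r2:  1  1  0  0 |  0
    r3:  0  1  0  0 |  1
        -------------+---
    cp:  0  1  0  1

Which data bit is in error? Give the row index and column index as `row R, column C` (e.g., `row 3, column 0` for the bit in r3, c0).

row 1, column 3

Recompute each row's even parity and compare to rp:
  r0: data parity 1, sent rp 1 → ok
  r1: data parity 1, sent rp 0 → mismatch
  r2: data parity 0, sent rp 0 → ok
  r3: data parity 1, sent rp 1 → ok
Recompute each column's even parity and compare to cp:
  c0: data parity 0, sent cp 0 → ok
  c1: data parity 1, sent cp 1 → ok
  c2: data parity 0, sent cp 0 → ok
  c3: data parity 0, sent cp 1 → mismatch
Exactly one row (r1) and one column (c3) fail → the flipped bit is at their intersection.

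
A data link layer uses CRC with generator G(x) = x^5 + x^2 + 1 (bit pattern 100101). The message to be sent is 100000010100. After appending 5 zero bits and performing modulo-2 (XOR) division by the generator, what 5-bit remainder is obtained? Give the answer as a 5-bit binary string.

Append 5 zeros: 10000001010000000. Divide by 100101 (XOR where the leading bit is 1):
  pos 0: 100000 XOR 100101 = 000101
  pos 3: 101010 XOR 100101 = 001111
  pos 5: 111110 XOR 100101 = 011011
  pos 6: 110110 XOR 100101 = 010011
  pos 7: 100110 XOR 100101 = 000011
  pos 11: 110000 XOR 100101 = 010101
Remainder (last 5 bits) = 10101. This is the CRC / FCS.

10101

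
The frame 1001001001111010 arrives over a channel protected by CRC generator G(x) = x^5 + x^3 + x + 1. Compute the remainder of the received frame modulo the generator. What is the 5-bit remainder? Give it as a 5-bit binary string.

Modulo-2 division of 1001001001111010 by 101011:
  pos 0: 100100 XOR 101011 = 001111
  pos 2: 111110 XOR 101011 = 010101
  pos 3: 101010 XOR 101011 = 000001
  pos 8: 111110 XOR 101011 = 010101
  pos 9: 101011 XOR 101011 = 000000
Remainder = 00000 (zero — the frame passes the CRC check).

00000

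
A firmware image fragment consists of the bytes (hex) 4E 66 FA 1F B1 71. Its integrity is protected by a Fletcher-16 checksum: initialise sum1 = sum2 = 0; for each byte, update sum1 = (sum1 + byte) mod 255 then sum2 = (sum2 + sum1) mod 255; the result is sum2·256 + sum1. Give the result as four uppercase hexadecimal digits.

F3F1

Running sums (mod 255):
  after byte 0 (4E): sum1=78, sum2=78
  after byte 1 (66): sum1=180, sum2=3
  after byte 2 (FA): sum1=175, sum2=178
  after byte 3 (1F): sum1=206, sum2=129
  after byte 4 (B1): sum1=128, sum2=2
  after byte 5 (71): sum1=241, sum2=243
Checksum = sum2·256 + sum1 = 243·256 + 241 = 62449 = 0xF3F1.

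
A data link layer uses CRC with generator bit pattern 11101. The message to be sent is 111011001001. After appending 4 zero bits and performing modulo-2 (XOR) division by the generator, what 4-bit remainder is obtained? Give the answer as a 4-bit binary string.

Append 4 zeros: 1110110010010000. Divide by 11101 (XOR where the leading bit is 1):
  pos 0: 11101 XOR 11101 = 00000
  pos 5: 10010 XOR 11101 = 01111
  pos 6: 11110 XOR 11101 = 00011
  pos 9: 11100 XOR 11101 = 00001
Remainder (last 4 bits) = 0100. This is the CRC / FCS.

0100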